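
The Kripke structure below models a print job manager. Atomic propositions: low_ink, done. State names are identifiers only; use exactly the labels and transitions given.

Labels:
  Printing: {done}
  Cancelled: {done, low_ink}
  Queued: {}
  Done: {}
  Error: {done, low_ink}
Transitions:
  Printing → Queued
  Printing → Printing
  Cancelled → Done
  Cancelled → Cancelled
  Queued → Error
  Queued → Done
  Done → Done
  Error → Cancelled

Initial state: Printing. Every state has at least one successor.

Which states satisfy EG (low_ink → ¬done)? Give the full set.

States satisfying low_ink → ¬done: {Printing, Queued, Done}.
States satisfying EG (low_ink → ¬done): {Printing, Queued, Done}.

{Printing, Queued, Done}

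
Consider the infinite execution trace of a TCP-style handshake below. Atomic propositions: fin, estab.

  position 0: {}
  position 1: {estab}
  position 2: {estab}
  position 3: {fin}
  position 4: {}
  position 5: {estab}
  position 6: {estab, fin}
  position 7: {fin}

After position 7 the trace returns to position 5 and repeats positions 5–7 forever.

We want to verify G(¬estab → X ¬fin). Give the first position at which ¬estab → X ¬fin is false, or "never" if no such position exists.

¬estab → X ¬fin holds at every position 0..7, and those are all the positions the trace ever visits, so the invariant G(¬estab → X ¬fin) is never violated.

never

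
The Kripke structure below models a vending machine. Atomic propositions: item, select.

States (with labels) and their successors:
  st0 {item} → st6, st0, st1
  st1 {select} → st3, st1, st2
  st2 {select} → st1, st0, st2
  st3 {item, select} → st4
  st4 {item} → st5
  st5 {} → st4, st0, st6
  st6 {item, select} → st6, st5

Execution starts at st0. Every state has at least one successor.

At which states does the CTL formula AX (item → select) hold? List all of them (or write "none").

States satisfying item → select: {st1, st2, st3, st5, st6}.
States satisfying AX (item → select): {st1, st4, st6}.

{st1, st4, st6}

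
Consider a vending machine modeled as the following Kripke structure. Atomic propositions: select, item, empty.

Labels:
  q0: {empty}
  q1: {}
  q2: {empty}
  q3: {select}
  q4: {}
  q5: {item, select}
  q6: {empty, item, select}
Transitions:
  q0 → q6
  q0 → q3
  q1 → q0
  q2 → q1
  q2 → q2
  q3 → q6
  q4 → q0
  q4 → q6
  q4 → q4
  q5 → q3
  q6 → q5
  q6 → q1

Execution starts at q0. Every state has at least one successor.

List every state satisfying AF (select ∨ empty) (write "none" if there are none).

{q0, q1, q2, q3, q5, q6}

States satisfying select ∨ empty: {q0, q2, q3, q5, q6}.
States satisfying AF (select ∨ empty): {q0, q1, q2, q3, q5, q6}.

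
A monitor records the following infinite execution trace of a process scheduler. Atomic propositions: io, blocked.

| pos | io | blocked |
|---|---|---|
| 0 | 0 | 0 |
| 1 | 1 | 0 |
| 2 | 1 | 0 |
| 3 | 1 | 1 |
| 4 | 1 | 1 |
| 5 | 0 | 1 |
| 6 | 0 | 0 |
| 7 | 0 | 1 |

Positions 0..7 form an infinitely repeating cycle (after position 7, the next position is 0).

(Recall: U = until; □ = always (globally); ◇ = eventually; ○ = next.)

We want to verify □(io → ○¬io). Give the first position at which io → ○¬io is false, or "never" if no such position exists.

Check io → ○¬io at each position in order: 0 ✓.
At position 1 the labels are {io} and the next position 2 has {io}, so io → ○¬io is false there. This is the first violation.

1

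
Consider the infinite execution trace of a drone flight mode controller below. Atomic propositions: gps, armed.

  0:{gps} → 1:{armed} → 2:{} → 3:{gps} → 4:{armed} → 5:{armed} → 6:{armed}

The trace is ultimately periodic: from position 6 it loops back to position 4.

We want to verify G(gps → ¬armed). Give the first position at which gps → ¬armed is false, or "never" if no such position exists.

gps → ¬armed holds at every position 0..6, and those are all the positions the trace ever visits, so the invariant G(gps → ¬armed) is never violated.

never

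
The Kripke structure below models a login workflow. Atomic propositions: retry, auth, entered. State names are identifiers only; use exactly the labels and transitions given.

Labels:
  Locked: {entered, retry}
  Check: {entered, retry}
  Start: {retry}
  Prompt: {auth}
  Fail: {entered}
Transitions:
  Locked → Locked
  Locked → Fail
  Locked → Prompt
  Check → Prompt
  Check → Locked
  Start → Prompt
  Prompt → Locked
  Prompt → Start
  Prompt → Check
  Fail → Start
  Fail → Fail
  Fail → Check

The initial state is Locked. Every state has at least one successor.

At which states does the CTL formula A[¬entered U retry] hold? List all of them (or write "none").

States satisfying ¬entered: {Start, Prompt}.
States satisfying retry: {Locked, Check, Start}.
States satisfying A[¬entered U retry]: {Locked, Check, Start, Prompt}.

{Locked, Check, Start, Prompt}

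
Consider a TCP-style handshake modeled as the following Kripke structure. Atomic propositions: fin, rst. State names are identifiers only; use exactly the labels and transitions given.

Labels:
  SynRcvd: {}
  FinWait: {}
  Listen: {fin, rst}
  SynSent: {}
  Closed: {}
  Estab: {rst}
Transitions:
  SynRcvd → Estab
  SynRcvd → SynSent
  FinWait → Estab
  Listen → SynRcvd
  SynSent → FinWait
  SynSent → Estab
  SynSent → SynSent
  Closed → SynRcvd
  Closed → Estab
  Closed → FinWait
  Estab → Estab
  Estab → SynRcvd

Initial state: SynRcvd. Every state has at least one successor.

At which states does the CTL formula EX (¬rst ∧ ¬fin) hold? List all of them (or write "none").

States satisfying ¬rst ∧ ¬fin: {SynRcvd, FinWait, SynSent, Closed}.
States satisfying EX (¬rst ∧ ¬fin): {SynRcvd, Listen, SynSent, Closed, Estab}.

{SynRcvd, Listen, SynSent, Closed, Estab}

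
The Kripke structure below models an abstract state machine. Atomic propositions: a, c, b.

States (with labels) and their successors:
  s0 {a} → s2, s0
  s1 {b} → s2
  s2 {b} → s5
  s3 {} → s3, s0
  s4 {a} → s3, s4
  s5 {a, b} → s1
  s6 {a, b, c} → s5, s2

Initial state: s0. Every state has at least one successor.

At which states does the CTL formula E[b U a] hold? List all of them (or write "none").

States satisfying b: {s1, s2, s5, s6}.
States satisfying a: {s0, s4, s5, s6}.
States satisfying E[b U a]: {s0, s1, s2, s4, s5, s6}.

{s0, s1, s2, s4, s5, s6}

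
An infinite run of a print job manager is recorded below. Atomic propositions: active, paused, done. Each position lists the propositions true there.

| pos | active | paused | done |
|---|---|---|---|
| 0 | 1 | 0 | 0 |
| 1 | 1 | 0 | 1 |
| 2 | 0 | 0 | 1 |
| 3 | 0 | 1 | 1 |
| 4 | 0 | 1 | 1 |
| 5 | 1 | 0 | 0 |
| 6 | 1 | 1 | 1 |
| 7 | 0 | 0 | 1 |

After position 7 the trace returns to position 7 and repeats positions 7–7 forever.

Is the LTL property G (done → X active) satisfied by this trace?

No

done → X active must hold at every position from 0 onward. It fails at position 1, so G (done → X active) is false.
Positions where done holds: 1, 2, 3, 4, 6, 7.
Check X active at each: 1→fails, 2→fails, 3→fails, 4→ok, 6→fails, 7→fails.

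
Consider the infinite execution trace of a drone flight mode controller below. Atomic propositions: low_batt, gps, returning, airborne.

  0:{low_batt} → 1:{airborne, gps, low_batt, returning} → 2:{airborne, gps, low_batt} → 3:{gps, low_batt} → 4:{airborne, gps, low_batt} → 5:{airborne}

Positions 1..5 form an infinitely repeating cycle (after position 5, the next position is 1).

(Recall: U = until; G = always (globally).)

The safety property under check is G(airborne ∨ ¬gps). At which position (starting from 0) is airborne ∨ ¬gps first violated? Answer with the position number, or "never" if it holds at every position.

3

Check airborne ∨ ¬gps at each position in order: 0 ✓, 1 ✓, 2 ✓.
At position 3 the labels are {gps, low_batt}, so airborne ∨ ¬gps is false there. This is the first violation.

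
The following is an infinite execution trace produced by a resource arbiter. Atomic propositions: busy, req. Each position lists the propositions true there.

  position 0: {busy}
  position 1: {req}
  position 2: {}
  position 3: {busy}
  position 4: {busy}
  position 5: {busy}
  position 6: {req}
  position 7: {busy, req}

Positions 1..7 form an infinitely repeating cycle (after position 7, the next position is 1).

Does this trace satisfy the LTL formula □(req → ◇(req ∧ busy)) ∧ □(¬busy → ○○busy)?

req → ◇(req ∧ busy) holds at every position 0..7, and those are all positions ever visited, so □(req → ◇(req ∧ busy)) holds.
Positions where req holds: 1, 6, 7.
Check ◇(req ∧ busy) at each: 1→ok, 6→ok, 7→ok.
¬busy → ○○busy must hold at every position from 0 onward. It fails at position 6, so □(¬busy → ○○busy) is false.
Positions where ¬busy holds: 1, 2, 6.
Check ○○busy at each: 1→ok, 2→ok, 6→fails.
At position 0: □(req → ◇(req ∧ busy)) is true; □(¬busy → ○○busy) is false; so □(req → ◇(req ∧ busy)) ∧ □(¬busy → ○○busy) is false.

Does not hold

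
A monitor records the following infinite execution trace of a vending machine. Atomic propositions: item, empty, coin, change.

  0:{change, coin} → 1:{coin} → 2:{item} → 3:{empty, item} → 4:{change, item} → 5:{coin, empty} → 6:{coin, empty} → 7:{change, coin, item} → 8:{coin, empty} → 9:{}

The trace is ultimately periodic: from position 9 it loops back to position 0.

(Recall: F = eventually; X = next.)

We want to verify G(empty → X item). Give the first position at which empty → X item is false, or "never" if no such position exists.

5

Check empty → X item at each position in order: 0 ✓, 1 ✓, 2 ✓, 3 ✓, 4 ✓.
At position 5 the labels are {coin, empty} and the next position 6 has {coin, empty}, so empty → X item is false there. This is the first violation.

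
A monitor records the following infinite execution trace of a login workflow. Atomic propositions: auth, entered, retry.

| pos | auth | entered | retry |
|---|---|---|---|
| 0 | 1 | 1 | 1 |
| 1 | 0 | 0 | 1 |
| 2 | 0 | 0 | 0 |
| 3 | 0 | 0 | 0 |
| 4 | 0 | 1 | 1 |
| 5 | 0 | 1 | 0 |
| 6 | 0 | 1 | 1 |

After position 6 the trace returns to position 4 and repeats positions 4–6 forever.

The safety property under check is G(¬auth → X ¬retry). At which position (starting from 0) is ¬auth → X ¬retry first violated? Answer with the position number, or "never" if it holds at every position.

3

Check ¬auth → X ¬retry at each position in order: 0 ✓, 1 ✓, 2 ✓.
At position 3 the labels are {} and the next position 4 has {entered, retry}, so ¬auth → X ¬retry is false there. This is the first violation.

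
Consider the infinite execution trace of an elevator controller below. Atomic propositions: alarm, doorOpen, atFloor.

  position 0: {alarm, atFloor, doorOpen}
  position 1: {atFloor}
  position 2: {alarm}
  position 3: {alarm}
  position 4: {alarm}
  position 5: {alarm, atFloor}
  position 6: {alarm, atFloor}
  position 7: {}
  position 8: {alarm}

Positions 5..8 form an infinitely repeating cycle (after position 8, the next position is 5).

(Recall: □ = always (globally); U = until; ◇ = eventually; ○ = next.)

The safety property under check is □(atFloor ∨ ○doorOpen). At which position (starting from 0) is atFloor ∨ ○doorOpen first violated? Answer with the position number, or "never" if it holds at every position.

Check atFloor ∨ ○doorOpen at each position in order: 0 ✓, 1 ✓.
At position 2 the labels are {alarm} and the next position 3 has {alarm}, so atFloor ∨ ○doorOpen is false there. This is the first violation.

2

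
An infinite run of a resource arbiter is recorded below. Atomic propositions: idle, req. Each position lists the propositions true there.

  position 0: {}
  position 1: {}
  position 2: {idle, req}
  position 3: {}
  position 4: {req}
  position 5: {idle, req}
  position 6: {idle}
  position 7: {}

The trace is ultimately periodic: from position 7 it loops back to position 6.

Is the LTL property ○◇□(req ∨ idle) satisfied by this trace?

The position after 0 is 1; ◇□(req ∨ idle) is false there.

Does not hold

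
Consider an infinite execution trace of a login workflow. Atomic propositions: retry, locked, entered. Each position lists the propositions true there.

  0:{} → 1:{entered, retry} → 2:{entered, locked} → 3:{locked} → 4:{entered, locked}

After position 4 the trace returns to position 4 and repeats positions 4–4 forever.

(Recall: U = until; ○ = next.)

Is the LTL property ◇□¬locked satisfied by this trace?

No

□¬locked is false at every position 0..4, so it never becomes true and ◇□¬locked fails.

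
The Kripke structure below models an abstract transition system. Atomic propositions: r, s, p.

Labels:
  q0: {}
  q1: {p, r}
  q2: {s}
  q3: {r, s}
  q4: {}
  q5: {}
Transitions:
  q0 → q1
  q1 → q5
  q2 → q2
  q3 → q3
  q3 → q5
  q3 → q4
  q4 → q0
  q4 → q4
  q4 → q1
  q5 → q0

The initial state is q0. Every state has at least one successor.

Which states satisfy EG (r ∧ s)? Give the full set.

{q3}

States satisfying r ∧ s: {q3}.
States satisfying EG (r ∧ s): {q3}.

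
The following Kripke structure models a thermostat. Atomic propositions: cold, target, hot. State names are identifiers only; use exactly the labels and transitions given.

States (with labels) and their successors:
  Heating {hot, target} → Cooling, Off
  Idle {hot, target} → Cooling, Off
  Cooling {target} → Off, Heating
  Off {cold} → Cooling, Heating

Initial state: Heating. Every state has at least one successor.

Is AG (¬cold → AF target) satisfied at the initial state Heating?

States satisfying ¬cold → AF target: {Heating, Idle, Cooling, Off}.
States satisfying AG (¬cold → AF target): {Heating, Idle, Cooling, Off}.
Every state reachable from Heating satisfies ¬cold → AF target.
Heating ∈ Sat(AG (¬cold → AF target)).

Holds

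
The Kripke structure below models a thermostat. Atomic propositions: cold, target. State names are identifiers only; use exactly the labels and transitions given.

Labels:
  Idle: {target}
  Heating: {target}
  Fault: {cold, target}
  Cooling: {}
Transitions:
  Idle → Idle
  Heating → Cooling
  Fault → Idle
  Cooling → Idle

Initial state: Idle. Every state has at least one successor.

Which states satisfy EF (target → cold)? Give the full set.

States satisfying target → cold: {Fault, Cooling}.
States satisfying EF (target → cold): {Heating, Fault, Cooling}.

{Heating, Fault, Cooling}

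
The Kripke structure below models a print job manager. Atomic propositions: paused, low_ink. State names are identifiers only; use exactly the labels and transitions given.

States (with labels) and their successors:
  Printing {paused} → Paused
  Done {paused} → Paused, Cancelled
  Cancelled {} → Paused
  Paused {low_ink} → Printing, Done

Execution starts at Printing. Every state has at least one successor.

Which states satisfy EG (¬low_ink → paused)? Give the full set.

States satisfying ¬low_ink → paused: {Printing, Done, Paused}.
States satisfying EG (¬low_ink → paused): {Printing, Done, Paused}.

{Printing, Done, Paused}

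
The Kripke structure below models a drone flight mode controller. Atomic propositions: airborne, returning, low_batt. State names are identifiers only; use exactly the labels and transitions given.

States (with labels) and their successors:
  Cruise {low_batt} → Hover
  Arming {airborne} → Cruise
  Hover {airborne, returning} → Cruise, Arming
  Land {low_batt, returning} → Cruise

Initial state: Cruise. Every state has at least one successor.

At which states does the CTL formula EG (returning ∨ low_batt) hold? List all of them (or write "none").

States satisfying returning ∨ low_batt: {Cruise, Hover, Land}.
States satisfying EG (returning ∨ low_batt): {Cruise, Hover, Land}.

{Cruise, Hover, Land}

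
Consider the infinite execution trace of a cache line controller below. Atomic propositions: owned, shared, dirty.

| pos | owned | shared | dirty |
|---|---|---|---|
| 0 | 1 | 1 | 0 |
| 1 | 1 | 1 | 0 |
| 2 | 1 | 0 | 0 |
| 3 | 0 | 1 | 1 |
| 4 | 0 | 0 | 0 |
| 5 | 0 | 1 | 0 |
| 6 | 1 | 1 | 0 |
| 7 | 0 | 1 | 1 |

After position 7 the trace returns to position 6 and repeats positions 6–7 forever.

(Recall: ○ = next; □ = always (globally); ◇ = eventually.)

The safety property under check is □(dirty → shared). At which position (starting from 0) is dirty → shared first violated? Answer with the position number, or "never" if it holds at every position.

dirty → shared holds at every position 0..7, and those are all the positions the trace ever visits, so the invariant □(dirty → shared) is never violated.

never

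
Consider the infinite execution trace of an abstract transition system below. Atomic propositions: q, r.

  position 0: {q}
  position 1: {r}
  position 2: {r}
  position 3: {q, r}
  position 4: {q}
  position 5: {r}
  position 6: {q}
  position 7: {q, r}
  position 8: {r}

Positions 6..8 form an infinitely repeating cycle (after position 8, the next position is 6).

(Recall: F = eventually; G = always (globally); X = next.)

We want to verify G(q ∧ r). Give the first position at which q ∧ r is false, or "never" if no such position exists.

0

At position 0 the labels are {q}, so q ∧ r is false there. This is the first violation.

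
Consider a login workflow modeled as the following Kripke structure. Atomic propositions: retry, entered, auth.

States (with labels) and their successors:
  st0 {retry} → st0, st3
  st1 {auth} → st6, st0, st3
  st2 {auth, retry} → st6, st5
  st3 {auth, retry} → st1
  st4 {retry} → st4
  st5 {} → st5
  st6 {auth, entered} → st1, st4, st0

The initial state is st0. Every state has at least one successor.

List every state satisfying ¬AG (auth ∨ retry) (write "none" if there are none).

States satisfying auth ∨ retry: {st0, st1, st2, st3, st4, st6}.
States satisfying AG (auth ∨ retry): {st0, st1, st3, st4, st6}.
States satisfying ¬AG (auth ∨ retry): {st2, st5}.

{st2, st5}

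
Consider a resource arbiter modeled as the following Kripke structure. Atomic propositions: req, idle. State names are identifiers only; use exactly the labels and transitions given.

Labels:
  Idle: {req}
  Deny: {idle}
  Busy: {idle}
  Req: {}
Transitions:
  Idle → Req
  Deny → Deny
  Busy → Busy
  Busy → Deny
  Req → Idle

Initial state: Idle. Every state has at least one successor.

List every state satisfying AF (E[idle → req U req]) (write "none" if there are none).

{Idle, Req}

States satisfying E[idle → req U req]: {Idle, Req}.
States satisfying AF (E[idle → req U req]): {Idle, Req}.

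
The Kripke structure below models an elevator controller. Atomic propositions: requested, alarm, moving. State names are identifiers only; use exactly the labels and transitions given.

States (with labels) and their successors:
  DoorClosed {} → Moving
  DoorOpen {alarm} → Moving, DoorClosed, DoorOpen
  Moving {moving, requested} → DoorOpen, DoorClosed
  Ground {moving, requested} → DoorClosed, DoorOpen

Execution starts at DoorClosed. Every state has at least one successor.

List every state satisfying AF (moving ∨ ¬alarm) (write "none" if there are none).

{DoorClosed, Moving, Ground}

States satisfying moving ∨ ¬alarm: {DoorClosed, Moving, Ground}.
States satisfying AF (moving ∨ ¬alarm): {DoorClosed, Moving, Ground}.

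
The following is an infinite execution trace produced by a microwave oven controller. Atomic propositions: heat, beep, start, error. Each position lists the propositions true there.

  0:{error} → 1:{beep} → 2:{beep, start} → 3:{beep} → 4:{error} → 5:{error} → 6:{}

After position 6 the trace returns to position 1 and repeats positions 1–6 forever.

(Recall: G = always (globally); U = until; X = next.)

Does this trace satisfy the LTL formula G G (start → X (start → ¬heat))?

Yes

G (start → X (start → ¬heat)) holds at every position 0..6, and those are all positions ever visited, so G G (start → X (start → ¬heat)) holds.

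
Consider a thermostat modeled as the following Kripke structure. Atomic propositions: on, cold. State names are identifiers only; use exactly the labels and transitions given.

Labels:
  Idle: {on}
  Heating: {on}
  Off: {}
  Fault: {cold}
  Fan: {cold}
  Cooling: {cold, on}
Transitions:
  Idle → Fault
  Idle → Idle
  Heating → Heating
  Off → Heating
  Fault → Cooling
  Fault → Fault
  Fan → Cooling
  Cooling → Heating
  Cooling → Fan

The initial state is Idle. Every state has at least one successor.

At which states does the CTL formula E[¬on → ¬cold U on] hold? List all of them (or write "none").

{Idle, Heating, Off, Cooling}

States satisfying ¬on → ¬cold: {Idle, Heating, Off, Cooling}.
States satisfying on: {Idle, Heating, Cooling}.
States satisfying E[¬on → ¬cold U on]: {Idle, Heating, Off, Cooling}.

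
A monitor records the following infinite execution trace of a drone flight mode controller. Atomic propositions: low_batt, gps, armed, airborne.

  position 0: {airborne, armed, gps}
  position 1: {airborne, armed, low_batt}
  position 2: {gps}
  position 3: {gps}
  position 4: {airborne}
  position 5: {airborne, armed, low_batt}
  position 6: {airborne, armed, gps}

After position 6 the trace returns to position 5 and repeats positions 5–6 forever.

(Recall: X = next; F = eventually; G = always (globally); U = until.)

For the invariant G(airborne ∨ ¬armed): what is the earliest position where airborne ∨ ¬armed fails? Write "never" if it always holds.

airborne ∨ ¬armed holds at every position 0..6, and those are all the positions the trace ever visits, so the invariant G(airborne ∨ ¬armed) is never violated.

never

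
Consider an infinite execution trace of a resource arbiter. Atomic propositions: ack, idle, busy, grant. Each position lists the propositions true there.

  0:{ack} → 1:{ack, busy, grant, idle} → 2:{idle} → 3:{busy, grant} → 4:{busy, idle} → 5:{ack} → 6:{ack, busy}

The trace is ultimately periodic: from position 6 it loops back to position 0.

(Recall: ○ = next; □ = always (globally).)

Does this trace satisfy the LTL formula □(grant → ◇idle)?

grant → ◇idle holds at every position 0..6, and those are all positions ever visited, so □(grant → ◇idle) holds.
Positions where grant holds: 1, 3.
Check ◇idle at each: 1→ok, 3→ok.

Holds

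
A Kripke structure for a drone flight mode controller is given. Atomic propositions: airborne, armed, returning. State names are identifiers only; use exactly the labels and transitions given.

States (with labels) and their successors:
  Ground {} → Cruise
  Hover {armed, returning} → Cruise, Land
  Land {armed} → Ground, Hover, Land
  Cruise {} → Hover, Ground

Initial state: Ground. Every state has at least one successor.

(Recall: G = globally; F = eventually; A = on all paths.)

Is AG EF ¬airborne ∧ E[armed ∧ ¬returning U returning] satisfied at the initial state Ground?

No

States satisfying EF ¬airborne: {Ground, Hover, Land, Cruise}.
States satisfying AG EF ¬airborne: {Ground, Hover, Land, Cruise}.
States satisfying armed ∧ ¬returning: {Land}.
States satisfying returning: {Hover}.
States satisfying E[armed ∧ ¬returning U returning]: {Hover, Land}.
States satisfying AG EF ¬airborne ∧ E[armed ∧ ¬returning U returning]: {Hover, Land}.
Ground ∉ Sat(AG EF ¬airborne ∧ E[armed ∧ ¬returning U returning]).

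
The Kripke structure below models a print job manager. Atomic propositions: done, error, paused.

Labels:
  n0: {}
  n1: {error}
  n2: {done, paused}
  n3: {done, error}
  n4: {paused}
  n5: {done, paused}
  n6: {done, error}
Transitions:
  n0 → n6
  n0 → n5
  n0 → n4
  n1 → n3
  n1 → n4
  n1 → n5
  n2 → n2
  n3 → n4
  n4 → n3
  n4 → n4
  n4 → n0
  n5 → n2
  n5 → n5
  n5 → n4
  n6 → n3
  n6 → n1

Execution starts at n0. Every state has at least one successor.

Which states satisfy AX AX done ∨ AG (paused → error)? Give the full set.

{n2}

States satisfying AX done: {n2}.
States satisfying AX AX done: {n2}.
States satisfying paused → error: {n0, n1, n3, n6}.
States satisfying AG (paused → error): ∅.
States satisfying AX AX done ∨ AG (paused → error): {n2}.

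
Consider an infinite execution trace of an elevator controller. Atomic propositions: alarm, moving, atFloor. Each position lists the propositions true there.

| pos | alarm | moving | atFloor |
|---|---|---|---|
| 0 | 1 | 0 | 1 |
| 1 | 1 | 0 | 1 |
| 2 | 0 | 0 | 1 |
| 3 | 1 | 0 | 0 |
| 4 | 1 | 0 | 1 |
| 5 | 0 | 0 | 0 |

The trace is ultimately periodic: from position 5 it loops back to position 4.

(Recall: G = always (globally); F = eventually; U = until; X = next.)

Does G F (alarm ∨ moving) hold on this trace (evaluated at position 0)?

Holds

F (alarm ∨ moving) holds at every position 0..5, and those are all positions ever visited, so G F (alarm ∨ moving) holds.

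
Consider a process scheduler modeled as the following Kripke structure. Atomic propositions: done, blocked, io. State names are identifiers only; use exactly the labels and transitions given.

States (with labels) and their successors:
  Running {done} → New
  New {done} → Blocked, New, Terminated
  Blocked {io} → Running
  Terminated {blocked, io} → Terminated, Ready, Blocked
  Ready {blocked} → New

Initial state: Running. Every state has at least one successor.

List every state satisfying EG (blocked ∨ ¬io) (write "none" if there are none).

States satisfying blocked ∨ ¬io: {Running, New, Terminated, Ready}.
States satisfying EG (blocked ∨ ¬io): {Running, New, Terminated, Ready}.

{Running, New, Terminated, Ready}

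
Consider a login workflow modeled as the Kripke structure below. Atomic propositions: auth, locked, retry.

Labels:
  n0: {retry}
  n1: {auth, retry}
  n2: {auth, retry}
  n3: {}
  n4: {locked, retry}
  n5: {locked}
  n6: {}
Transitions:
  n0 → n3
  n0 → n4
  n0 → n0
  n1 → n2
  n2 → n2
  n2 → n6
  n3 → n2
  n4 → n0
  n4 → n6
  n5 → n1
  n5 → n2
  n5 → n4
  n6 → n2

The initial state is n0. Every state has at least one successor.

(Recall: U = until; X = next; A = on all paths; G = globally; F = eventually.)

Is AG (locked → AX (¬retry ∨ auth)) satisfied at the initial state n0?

No

States satisfying locked → AX (¬retry ∨ auth): {n0, n1, n2, n3, n6}.
States satisfying AG (locked → AX (¬retry ∨ auth)): {n1, n2, n3, n6}.
n4 is reachable from n0 and violates locked → AX (¬retry ∨ auth), so AG fails at n0.
n0 ∉ Sat(AG (locked → AX (¬retry ∨ auth))).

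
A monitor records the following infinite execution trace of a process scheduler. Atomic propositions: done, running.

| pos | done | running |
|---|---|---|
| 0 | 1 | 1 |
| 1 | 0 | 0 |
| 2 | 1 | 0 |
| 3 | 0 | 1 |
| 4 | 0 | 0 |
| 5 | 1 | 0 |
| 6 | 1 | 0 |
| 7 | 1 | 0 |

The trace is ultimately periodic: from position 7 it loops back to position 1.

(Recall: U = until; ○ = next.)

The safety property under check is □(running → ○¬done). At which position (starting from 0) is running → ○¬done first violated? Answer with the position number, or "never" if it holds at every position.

running → ○¬done holds at every position 0..7, and those are all the positions the trace ever visits, so the invariant □(running → ○¬done) is never violated.

never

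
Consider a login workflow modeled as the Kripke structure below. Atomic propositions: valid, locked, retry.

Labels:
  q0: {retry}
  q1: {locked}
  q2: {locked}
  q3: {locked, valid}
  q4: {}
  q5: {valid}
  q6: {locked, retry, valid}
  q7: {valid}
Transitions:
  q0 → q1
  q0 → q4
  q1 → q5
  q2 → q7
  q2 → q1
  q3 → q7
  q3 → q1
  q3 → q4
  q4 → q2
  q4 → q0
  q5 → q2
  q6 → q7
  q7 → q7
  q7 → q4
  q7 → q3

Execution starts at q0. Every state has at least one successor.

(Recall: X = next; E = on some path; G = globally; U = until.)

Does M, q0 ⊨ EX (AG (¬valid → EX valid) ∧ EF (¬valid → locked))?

Does not hold

States satisfying AG (¬valid → EX valid) ∧ EF (¬valid → locked): ∅.
States satisfying EX (AG (¬valid → EX valid) ∧ EF (¬valid → locked)): ∅.
No suitable path/successor from q0 witnesses the formula.
q0 ∉ Sat(EX (AG (¬valid → EX valid) ∧ EF (¬valid → locked))).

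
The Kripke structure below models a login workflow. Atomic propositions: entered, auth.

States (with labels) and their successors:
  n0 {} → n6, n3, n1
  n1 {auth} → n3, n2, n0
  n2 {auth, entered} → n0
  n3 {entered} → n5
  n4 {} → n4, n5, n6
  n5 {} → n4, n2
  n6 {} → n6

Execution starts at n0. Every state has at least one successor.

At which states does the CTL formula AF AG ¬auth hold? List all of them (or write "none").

{n6}

States satisfying AG ¬auth: {n6}.
States satisfying AF AG ¬auth: {n6}.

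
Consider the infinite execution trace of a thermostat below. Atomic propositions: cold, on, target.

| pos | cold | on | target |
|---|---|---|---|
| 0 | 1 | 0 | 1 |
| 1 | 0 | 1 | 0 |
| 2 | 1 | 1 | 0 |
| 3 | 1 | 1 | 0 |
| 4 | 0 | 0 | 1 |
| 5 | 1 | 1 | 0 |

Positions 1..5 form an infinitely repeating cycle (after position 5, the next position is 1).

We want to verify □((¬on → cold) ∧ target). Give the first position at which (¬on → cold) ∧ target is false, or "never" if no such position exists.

Check (¬on → cold) ∧ target at each position in order: 0 ✓.
At position 1 the labels are {on}, so (¬on → cold) ∧ target is false there. This is the first violation.

1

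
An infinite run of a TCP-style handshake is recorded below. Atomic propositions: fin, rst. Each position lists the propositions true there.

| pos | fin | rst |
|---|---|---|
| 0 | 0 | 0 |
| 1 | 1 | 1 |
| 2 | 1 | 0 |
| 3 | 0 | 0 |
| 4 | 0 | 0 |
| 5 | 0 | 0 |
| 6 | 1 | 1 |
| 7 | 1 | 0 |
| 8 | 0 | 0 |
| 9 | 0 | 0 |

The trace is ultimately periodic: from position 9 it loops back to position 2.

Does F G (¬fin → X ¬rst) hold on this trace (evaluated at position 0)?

No

G (¬fin → X ¬rst) is false at every position 0..9, so it never becomes true and F G (¬fin → X ¬rst) fails.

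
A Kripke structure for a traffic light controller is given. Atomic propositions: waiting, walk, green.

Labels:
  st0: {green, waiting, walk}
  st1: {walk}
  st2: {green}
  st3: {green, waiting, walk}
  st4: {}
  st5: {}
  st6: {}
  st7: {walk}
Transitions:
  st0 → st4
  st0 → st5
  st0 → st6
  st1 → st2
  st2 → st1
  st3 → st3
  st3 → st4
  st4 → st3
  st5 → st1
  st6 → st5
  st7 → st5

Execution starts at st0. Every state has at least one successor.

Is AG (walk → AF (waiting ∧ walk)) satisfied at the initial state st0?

States satisfying walk → AF (waiting ∧ walk): {st0, st2, st3, st4, st5, st6}.
States satisfying AG (walk → AF (waiting ∧ walk)): {st3, st4}.
st1 is reachable from st0 and violates walk → AF (waiting ∧ walk), so AG fails at st0.
st0 ∉ Sat(AG (walk → AF (waiting ∧ walk))).

Does not hold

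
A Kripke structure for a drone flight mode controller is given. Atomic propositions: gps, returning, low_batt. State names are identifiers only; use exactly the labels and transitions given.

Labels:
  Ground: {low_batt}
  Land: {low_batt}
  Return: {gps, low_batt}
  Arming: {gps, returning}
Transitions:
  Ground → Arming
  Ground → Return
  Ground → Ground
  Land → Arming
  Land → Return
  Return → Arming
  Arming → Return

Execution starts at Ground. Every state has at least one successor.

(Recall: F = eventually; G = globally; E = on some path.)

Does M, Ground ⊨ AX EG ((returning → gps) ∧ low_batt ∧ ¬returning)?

States satisfying EG ((returning → gps) ∧ low_batt ∧ ¬returning): {Ground}.
States satisfying AX EG ((returning → gps) ∧ low_batt ∧ ¬returning): ∅.
Ground ∉ Sat(AX EG ((returning → gps) ∧ low_batt ∧ ¬returning)).

Does not hold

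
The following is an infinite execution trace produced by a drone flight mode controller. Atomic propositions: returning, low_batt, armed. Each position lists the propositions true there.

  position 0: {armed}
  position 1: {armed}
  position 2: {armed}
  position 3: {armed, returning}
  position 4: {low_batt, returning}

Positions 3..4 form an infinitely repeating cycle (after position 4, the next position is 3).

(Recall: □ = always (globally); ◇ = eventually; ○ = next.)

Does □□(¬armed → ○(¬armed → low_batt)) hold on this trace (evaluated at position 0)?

□(¬armed → ○(¬armed → low_batt)) holds at every position 0..4, and those are all positions ever visited, so □□(¬armed → ○(¬armed → low_batt)) holds.

Holds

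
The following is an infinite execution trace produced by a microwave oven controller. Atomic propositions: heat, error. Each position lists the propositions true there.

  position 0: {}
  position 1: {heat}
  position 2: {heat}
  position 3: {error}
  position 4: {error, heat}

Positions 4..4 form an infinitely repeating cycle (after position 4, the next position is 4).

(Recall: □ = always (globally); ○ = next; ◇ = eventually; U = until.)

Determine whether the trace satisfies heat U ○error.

No

Walking from position 0: at position 0, ○error has not yet held and heat fails, so heat U ○error is false.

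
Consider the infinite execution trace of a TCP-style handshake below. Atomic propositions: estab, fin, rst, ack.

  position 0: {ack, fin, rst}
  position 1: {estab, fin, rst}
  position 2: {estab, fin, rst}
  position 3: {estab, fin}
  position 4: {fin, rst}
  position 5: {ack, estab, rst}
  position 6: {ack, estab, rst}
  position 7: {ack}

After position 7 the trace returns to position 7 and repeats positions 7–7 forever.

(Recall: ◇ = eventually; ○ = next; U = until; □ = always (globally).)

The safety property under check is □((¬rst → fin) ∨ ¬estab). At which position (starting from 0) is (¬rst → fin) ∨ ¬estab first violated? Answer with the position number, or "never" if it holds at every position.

(¬rst → fin) ∨ ¬estab holds at every position 0..7, and those are all the positions the trace ever visits, so the invariant □((¬rst → fin) ∨ ¬estab) is never violated.

never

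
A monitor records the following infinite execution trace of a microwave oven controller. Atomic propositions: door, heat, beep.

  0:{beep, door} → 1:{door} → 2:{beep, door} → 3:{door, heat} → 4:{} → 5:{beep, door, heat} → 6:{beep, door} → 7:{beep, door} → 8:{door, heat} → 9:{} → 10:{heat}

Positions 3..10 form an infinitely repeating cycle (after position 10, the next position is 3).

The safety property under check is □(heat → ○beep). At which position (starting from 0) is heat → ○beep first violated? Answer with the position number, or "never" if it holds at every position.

3

Check heat → ○beep at each position in order: 0 ✓, 1 ✓, 2 ✓.
At position 3 the labels are {door, heat} and the next position 4 has {}, so heat → ○beep is false there. This is the first violation.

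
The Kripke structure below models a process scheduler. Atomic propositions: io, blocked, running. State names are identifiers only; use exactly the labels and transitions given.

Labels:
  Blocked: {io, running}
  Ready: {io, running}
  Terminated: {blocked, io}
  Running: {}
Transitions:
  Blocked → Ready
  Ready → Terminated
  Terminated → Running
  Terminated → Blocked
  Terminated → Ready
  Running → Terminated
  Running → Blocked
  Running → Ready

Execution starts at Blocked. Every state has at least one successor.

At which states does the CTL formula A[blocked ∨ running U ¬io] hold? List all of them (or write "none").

{Running}

States satisfying blocked ∨ running: {Blocked, Ready, Terminated}.
States satisfying ¬io: {Running}.
States satisfying A[blocked ∨ running U ¬io]: {Running}.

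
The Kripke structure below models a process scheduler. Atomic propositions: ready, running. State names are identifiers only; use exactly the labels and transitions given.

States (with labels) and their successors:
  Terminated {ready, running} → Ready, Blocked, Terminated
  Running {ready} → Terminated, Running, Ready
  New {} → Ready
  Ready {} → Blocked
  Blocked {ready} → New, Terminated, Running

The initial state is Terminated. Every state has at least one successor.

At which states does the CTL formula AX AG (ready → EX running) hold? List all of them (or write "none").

States satisfying AG (ready → EX running): {Terminated, Running, New, Ready, Blocked}.
States satisfying AX AG (ready → EX running): {Terminated, Running, New, Ready, Blocked}.

{Terminated, Running, New, Ready, Blocked}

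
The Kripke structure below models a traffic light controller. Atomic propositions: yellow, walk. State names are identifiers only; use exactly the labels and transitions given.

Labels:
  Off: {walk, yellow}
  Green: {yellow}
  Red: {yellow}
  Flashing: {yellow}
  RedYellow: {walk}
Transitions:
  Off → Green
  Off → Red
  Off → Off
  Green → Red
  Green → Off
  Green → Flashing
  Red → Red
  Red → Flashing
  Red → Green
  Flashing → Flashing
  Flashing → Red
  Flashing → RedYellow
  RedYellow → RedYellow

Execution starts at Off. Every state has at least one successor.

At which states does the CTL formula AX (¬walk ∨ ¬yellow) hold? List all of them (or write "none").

States satisfying ¬walk ∨ ¬yellow: {Green, Red, Flashing, RedYellow}.
States satisfying AX (¬walk ∨ ¬yellow): {Red, Flashing, RedYellow}.

{Red, Flashing, RedYellow}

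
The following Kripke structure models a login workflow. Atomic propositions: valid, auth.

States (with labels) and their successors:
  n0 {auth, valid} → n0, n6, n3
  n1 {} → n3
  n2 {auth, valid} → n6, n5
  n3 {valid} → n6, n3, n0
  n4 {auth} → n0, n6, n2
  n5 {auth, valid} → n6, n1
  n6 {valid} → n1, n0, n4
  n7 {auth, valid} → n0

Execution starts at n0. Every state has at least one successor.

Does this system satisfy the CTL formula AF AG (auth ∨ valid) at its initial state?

Violated

States satisfying AG (auth ∨ valid): ∅.
States satisfying AF AG (auth ∨ valid): ∅.
There is a path from n0 along which AG (auth ∨ valid) never holds.
n0 ∉ Sat(AF AG (auth ∨ valid)).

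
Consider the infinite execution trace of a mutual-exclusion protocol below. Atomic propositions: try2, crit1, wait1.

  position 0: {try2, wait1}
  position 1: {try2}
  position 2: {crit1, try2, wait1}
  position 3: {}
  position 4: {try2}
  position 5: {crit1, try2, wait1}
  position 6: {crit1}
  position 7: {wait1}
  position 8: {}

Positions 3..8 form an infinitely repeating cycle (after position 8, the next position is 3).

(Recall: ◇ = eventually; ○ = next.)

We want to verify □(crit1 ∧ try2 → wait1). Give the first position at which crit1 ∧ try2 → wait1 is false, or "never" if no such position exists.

crit1 ∧ try2 → wait1 holds at every position 0..8, and those are all the positions the trace ever visits, so the invariant □(crit1 ∧ try2 → wait1) is never violated.

never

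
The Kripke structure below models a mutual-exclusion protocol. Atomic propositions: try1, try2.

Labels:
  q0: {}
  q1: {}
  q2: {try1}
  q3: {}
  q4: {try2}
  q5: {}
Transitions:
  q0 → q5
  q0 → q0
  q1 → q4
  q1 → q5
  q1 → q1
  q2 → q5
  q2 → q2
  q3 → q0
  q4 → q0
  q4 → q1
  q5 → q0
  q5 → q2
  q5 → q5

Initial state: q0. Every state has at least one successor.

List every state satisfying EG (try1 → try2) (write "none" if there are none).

States satisfying try1 → try2: {q0, q1, q3, q4, q5}.
States satisfying EG (try1 → try2): {q0, q1, q3, q4, q5}.

{q0, q1, q3, q4, q5}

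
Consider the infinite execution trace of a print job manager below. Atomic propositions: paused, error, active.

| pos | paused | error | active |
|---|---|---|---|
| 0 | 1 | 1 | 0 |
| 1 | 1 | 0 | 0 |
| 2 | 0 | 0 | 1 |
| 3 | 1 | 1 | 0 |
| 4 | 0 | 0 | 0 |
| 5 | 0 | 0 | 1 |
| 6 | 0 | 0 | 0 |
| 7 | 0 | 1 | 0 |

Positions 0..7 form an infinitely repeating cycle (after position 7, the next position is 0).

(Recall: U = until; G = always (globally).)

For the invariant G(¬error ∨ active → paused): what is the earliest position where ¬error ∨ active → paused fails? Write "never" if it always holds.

Check ¬error ∨ active → paused at each position in order: 0 ✓, 1 ✓.
At position 2 the labels are {active}, so ¬error ∨ active → paused is false there. This is the first violation.

2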